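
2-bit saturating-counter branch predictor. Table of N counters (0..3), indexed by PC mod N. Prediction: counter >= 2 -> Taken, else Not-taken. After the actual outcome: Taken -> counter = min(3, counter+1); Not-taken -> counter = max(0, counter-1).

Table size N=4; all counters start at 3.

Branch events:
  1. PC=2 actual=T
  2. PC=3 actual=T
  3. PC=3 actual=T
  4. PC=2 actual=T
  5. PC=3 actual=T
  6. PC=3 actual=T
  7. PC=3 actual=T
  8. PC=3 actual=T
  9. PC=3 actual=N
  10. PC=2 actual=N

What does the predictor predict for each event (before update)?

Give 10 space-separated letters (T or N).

Answer: T T T T T T T T T T

Derivation:
Ev 1: PC=2 idx=2 pred=T actual=T -> ctr[2]=3
Ev 2: PC=3 idx=3 pred=T actual=T -> ctr[3]=3
Ev 3: PC=3 idx=3 pred=T actual=T -> ctr[3]=3
Ev 4: PC=2 idx=2 pred=T actual=T -> ctr[2]=3
Ev 5: PC=3 idx=3 pred=T actual=T -> ctr[3]=3
Ev 6: PC=3 idx=3 pred=T actual=T -> ctr[3]=3
Ev 7: PC=3 idx=3 pred=T actual=T -> ctr[3]=3
Ev 8: PC=3 idx=3 pred=T actual=T -> ctr[3]=3
Ev 9: PC=3 idx=3 pred=T actual=N -> ctr[3]=2
Ev 10: PC=2 idx=2 pred=T actual=N -> ctr[2]=2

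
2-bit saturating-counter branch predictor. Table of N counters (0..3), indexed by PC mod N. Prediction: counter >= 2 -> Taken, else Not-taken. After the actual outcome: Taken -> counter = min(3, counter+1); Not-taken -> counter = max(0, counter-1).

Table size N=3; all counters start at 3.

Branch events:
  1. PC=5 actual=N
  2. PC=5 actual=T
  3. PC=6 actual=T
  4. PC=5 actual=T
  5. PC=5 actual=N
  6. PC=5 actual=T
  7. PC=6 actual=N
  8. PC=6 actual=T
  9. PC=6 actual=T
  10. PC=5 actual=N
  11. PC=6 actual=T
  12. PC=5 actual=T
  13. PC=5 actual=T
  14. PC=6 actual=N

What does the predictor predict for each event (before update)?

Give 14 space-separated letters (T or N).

Ev 1: PC=5 idx=2 pred=T actual=N -> ctr[2]=2
Ev 2: PC=5 idx=2 pred=T actual=T -> ctr[2]=3
Ev 3: PC=6 idx=0 pred=T actual=T -> ctr[0]=3
Ev 4: PC=5 idx=2 pred=T actual=T -> ctr[2]=3
Ev 5: PC=5 idx=2 pred=T actual=N -> ctr[2]=2
Ev 6: PC=5 idx=2 pred=T actual=T -> ctr[2]=3
Ev 7: PC=6 idx=0 pred=T actual=N -> ctr[0]=2
Ev 8: PC=6 idx=0 pred=T actual=T -> ctr[0]=3
Ev 9: PC=6 idx=0 pred=T actual=T -> ctr[0]=3
Ev 10: PC=5 idx=2 pred=T actual=N -> ctr[2]=2
Ev 11: PC=6 idx=0 pred=T actual=T -> ctr[0]=3
Ev 12: PC=5 idx=2 pred=T actual=T -> ctr[2]=3
Ev 13: PC=5 idx=2 pred=T actual=T -> ctr[2]=3
Ev 14: PC=6 idx=0 pred=T actual=N -> ctr[0]=2

Answer: T T T T T T T T T T T T T T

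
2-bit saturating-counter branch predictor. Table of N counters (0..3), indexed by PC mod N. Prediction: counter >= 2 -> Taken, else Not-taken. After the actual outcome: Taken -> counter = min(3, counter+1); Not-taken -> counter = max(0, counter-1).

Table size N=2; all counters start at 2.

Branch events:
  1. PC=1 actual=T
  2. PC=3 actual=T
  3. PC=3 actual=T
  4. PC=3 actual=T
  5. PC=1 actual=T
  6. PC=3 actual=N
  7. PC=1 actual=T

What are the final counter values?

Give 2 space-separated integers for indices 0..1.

Ev 1: PC=1 idx=1 pred=T actual=T -> ctr[1]=3
Ev 2: PC=3 idx=1 pred=T actual=T -> ctr[1]=3
Ev 3: PC=3 idx=1 pred=T actual=T -> ctr[1]=3
Ev 4: PC=3 idx=1 pred=T actual=T -> ctr[1]=3
Ev 5: PC=1 idx=1 pred=T actual=T -> ctr[1]=3
Ev 6: PC=3 idx=1 pred=T actual=N -> ctr[1]=2
Ev 7: PC=1 idx=1 pred=T actual=T -> ctr[1]=3

Answer: 2 3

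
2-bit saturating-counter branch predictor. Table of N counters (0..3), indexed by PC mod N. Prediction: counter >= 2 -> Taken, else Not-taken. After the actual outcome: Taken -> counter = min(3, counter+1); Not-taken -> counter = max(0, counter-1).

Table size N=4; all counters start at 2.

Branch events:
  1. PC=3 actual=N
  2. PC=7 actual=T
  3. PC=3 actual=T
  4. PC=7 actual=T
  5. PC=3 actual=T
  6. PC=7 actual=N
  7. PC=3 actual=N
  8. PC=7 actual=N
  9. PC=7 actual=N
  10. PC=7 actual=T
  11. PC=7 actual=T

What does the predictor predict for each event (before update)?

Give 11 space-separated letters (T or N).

Answer: T N T T T T T N N N N

Derivation:
Ev 1: PC=3 idx=3 pred=T actual=N -> ctr[3]=1
Ev 2: PC=7 idx=3 pred=N actual=T -> ctr[3]=2
Ev 3: PC=3 idx=3 pred=T actual=T -> ctr[3]=3
Ev 4: PC=7 idx=3 pred=T actual=T -> ctr[3]=3
Ev 5: PC=3 idx=3 pred=T actual=T -> ctr[3]=3
Ev 6: PC=7 idx=3 pred=T actual=N -> ctr[3]=2
Ev 7: PC=3 idx=3 pred=T actual=N -> ctr[3]=1
Ev 8: PC=7 idx=3 pred=N actual=N -> ctr[3]=0
Ev 9: PC=7 idx=3 pred=N actual=N -> ctr[3]=0
Ev 10: PC=7 idx=3 pred=N actual=T -> ctr[3]=1
Ev 11: PC=7 idx=3 pred=N actual=T -> ctr[3]=2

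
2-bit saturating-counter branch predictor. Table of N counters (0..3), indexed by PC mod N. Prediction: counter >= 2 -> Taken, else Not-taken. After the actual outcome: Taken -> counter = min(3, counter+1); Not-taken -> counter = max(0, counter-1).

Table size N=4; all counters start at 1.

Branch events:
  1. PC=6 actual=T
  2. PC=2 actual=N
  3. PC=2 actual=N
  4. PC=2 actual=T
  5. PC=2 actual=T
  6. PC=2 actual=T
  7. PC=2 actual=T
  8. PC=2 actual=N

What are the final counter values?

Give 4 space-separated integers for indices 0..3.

Answer: 1 1 2 1

Derivation:
Ev 1: PC=6 idx=2 pred=N actual=T -> ctr[2]=2
Ev 2: PC=2 idx=2 pred=T actual=N -> ctr[2]=1
Ev 3: PC=2 idx=2 pred=N actual=N -> ctr[2]=0
Ev 4: PC=2 idx=2 pred=N actual=T -> ctr[2]=1
Ev 5: PC=2 idx=2 pred=N actual=T -> ctr[2]=2
Ev 6: PC=2 idx=2 pred=T actual=T -> ctr[2]=3
Ev 7: PC=2 idx=2 pred=T actual=T -> ctr[2]=3
Ev 8: PC=2 idx=2 pred=T actual=N -> ctr[2]=2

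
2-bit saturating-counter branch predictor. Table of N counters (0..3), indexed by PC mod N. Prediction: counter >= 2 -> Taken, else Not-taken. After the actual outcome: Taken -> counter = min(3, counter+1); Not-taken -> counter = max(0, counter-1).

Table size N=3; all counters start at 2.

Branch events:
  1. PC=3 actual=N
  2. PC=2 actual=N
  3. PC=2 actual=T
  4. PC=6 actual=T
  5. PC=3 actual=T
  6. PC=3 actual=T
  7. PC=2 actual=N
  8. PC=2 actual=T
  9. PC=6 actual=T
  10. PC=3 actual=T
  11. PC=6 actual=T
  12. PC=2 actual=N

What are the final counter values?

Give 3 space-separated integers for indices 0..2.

Ev 1: PC=3 idx=0 pred=T actual=N -> ctr[0]=1
Ev 2: PC=2 idx=2 pred=T actual=N -> ctr[2]=1
Ev 3: PC=2 idx=2 pred=N actual=T -> ctr[2]=2
Ev 4: PC=6 idx=0 pred=N actual=T -> ctr[0]=2
Ev 5: PC=3 idx=0 pred=T actual=T -> ctr[0]=3
Ev 6: PC=3 idx=0 pred=T actual=T -> ctr[0]=3
Ev 7: PC=2 idx=2 pred=T actual=N -> ctr[2]=1
Ev 8: PC=2 idx=2 pred=N actual=T -> ctr[2]=2
Ev 9: PC=6 idx=0 pred=T actual=T -> ctr[0]=3
Ev 10: PC=3 idx=0 pred=T actual=T -> ctr[0]=3
Ev 11: PC=6 idx=0 pred=T actual=T -> ctr[0]=3
Ev 12: PC=2 idx=2 pred=T actual=N -> ctr[2]=1

Answer: 3 2 1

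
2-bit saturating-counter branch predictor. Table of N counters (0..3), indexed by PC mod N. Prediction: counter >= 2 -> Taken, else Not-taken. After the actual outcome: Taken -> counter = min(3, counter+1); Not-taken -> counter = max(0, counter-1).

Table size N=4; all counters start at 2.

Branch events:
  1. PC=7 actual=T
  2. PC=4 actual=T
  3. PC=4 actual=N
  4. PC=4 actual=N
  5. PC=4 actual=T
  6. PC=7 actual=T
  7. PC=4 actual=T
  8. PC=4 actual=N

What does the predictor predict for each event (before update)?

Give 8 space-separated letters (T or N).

Ev 1: PC=7 idx=3 pred=T actual=T -> ctr[3]=3
Ev 2: PC=4 idx=0 pred=T actual=T -> ctr[0]=3
Ev 3: PC=4 idx=0 pred=T actual=N -> ctr[0]=2
Ev 4: PC=4 idx=0 pred=T actual=N -> ctr[0]=1
Ev 5: PC=4 idx=0 pred=N actual=T -> ctr[0]=2
Ev 6: PC=7 idx=3 pred=T actual=T -> ctr[3]=3
Ev 7: PC=4 idx=0 pred=T actual=T -> ctr[0]=3
Ev 8: PC=4 idx=0 pred=T actual=N -> ctr[0]=2

Answer: T T T T N T T T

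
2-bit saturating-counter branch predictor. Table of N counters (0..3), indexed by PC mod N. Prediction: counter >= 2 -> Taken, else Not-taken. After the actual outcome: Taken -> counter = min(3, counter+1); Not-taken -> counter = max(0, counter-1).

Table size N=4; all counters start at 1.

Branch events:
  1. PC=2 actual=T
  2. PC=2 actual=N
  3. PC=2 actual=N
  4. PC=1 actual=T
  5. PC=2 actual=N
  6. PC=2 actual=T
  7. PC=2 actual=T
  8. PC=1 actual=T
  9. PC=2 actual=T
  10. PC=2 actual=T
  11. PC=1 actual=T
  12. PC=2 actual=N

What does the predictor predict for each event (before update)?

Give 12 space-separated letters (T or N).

Answer: N T N N N N N T T T T T

Derivation:
Ev 1: PC=2 idx=2 pred=N actual=T -> ctr[2]=2
Ev 2: PC=2 idx=2 pred=T actual=N -> ctr[2]=1
Ev 3: PC=2 idx=2 pred=N actual=N -> ctr[2]=0
Ev 4: PC=1 idx=1 pred=N actual=T -> ctr[1]=2
Ev 5: PC=2 idx=2 pred=N actual=N -> ctr[2]=0
Ev 6: PC=2 idx=2 pred=N actual=T -> ctr[2]=1
Ev 7: PC=2 idx=2 pred=N actual=T -> ctr[2]=2
Ev 8: PC=1 idx=1 pred=T actual=T -> ctr[1]=3
Ev 9: PC=2 idx=2 pred=T actual=T -> ctr[2]=3
Ev 10: PC=2 idx=2 pred=T actual=T -> ctr[2]=3
Ev 11: PC=1 idx=1 pred=T actual=T -> ctr[1]=3
Ev 12: PC=2 idx=2 pred=T actual=N -> ctr[2]=2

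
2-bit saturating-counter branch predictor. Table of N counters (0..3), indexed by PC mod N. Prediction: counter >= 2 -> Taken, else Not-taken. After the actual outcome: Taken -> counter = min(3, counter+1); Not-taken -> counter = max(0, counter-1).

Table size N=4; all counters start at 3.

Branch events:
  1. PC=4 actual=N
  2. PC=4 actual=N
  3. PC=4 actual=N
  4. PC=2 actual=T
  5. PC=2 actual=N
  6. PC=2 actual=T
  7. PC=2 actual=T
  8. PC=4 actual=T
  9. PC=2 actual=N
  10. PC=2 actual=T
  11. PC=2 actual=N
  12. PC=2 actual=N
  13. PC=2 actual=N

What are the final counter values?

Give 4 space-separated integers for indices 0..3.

Answer: 1 3 0 3

Derivation:
Ev 1: PC=4 idx=0 pred=T actual=N -> ctr[0]=2
Ev 2: PC=4 idx=0 pred=T actual=N -> ctr[0]=1
Ev 3: PC=4 idx=0 pred=N actual=N -> ctr[0]=0
Ev 4: PC=2 idx=2 pred=T actual=T -> ctr[2]=3
Ev 5: PC=2 idx=2 pred=T actual=N -> ctr[2]=2
Ev 6: PC=2 idx=2 pred=T actual=T -> ctr[2]=3
Ev 7: PC=2 idx=2 pred=T actual=T -> ctr[2]=3
Ev 8: PC=4 idx=0 pred=N actual=T -> ctr[0]=1
Ev 9: PC=2 idx=2 pred=T actual=N -> ctr[2]=2
Ev 10: PC=2 idx=2 pred=T actual=T -> ctr[2]=3
Ev 11: PC=2 idx=2 pred=T actual=N -> ctr[2]=2
Ev 12: PC=2 idx=2 pred=T actual=N -> ctr[2]=1
Ev 13: PC=2 idx=2 pred=N actual=N -> ctr[2]=0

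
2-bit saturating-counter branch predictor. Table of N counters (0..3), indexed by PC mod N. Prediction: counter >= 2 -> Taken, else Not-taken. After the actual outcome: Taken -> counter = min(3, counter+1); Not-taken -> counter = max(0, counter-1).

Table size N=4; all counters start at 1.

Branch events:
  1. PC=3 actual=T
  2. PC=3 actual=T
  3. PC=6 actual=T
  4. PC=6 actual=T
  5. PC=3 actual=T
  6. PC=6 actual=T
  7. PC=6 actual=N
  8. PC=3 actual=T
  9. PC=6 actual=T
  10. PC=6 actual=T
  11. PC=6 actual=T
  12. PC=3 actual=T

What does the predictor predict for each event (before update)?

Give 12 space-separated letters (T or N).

Answer: N T N T T T T T T T T T

Derivation:
Ev 1: PC=3 idx=3 pred=N actual=T -> ctr[3]=2
Ev 2: PC=3 idx=3 pred=T actual=T -> ctr[3]=3
Ev 3: PC=6 idx=2 pred=N actual=T -> ctr[2]=2
Ev 4: PC=6 idx=2 pred=T actual=T -> ctr[2]=3
Ev 5: PC=3 idx=3 pred=T actual=T -> ctr[3]=3
Ev 6: PC=6 idx=2 pred=T actual=T -> ctr[2]=3
Ev 7: PC=6 idx=2 pred=T actual=N -> ctr[2]=2
Ev 8: PC=3 idx=3 pred=T actual=T -> ctr[3]=3
Ev 9: PC=6 idx=2 pred=T actual=T -> ctr[2]=3
Ev 10: PC=6 idx=2 pred=T actual=T -> ctr[2]=3
Ev 11: PC=6 idx=2 pred=T actual=T -> ctr[2]=3
Ev 12: PC=3 idx=3 pred=T actual=T -> ctr[3]=3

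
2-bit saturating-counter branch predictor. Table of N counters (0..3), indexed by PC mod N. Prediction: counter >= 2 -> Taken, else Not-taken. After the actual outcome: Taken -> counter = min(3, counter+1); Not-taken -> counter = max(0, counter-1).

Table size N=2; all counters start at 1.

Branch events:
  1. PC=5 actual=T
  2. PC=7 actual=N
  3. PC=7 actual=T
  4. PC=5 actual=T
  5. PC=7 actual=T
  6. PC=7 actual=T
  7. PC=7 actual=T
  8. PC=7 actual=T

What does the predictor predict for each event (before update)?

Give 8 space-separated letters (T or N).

Answer: N T N T T T T T

Derivation:
Ev 1: PC=5 idx=1 pred=N actual=T -> ctr[1]=2
Ev 2: PC=7 idx=1 pred=T actual=N -> ctr[1]=1
Ev 3: PC=7 idx=1 pred=N actual=T -> ctr[1]=2
Ev 4: PC=5 idx=1 pred=T actual=T -> ctr[1]=3
Ev 5: PC=7 idx=1 pred=T actual=T -> ctr[1]=3
Ev 6: PC=7 idx=1 pred=T actual=T -> ctr[1]=3
Ev 7: PC=7 idx=1 pred=T actual=T -> ctr[1]=3
Ev 8: PC=7 idx=1 pred=T actual=T -> ctr[1]=3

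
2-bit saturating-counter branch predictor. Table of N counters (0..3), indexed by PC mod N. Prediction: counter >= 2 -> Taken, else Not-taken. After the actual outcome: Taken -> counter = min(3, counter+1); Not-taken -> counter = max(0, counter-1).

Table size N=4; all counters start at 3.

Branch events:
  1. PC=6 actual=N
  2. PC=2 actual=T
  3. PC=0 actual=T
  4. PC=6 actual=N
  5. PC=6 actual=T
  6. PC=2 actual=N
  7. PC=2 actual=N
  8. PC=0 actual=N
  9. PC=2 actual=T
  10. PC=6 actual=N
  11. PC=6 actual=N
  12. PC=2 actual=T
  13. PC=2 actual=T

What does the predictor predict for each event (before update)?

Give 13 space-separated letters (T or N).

Ev 1: PC=6 idx=2 pred=T actual=N -> ctr[2]=2
Ev 2: PC=2 idx=2 pred=T actual=T -> ctr[2]=3
Ev 3: PC=0 idx=0 pred=T actual=T -> ctr[0]=3
Ev 4: PC=6 idx=2 pred=T actual=N -> ctr[2]=2
Ev 5: PC=6 idx=2 pred=T actual=T -> ctr[2]=3
Ev 6: PC=2 idx=2 pred=T actual=N -> ctr[2]=2
Ev 7: PC=2 idx=2 pred=T actual=N -> ctr[2]=1
Ev 8: PC=0 idx=0 pred=T actual=N -> ctr[0]=2
Ev 9: PC=2 idx=2 pred=N actual=T -> ctr[2]=2
Ev 10: PC=6 idx=2 pred=T actual=N -> ctr[2]=1
Ev 11: PC=6 idx=2 pred=N actual=N -> ctr[2]=0
Ev 12: PC=2 idx=2 pred=N actual=T -> ctr[2]=1
Ev 13: PC=2 idx=2 pred=N actual=T -> ctr[2]=2

Answer: T T T T T T T T N T N N N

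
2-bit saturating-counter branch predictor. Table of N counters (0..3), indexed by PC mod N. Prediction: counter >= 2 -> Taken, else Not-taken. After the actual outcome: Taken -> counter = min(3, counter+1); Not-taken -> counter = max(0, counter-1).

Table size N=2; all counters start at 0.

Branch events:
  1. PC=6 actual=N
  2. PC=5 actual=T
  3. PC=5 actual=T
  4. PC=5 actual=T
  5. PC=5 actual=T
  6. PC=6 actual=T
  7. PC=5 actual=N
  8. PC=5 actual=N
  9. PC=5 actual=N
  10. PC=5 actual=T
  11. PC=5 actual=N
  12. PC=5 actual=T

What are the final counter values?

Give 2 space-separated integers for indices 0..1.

Ev 1: PC=6 idx=0 pred=N actual=N -> ctr[0]=0
Ev 2: PC=5 idx=1 pred=N actual=T -> ctr[1]=1
Ev 3: PC=5 idx=1 pred=N actual=T -> ctr[1]=2
Ev 4: PC=5 idx=1 pred=T actual=T -> ctr[1]=3
Ev 5: PC=5 idx=1 pred=T actual=T -> ctr[1]=3
Ev 6: PC=6 idx=0 pred=N actual=T -> ctr[0]=1
Ev 7: PC=5 idx=1 pred=T actual=N -> ctr[1]=2
Ev 8: PC=5 idx=1 pred=T actual=N -> ctr[1]=1
Ev 9: PC=5 idx=1 pred=N actual=N -> ctr[1]=0
Ev 10: PC=5 idx=1 pred=N actual=T -> ctr[1]=1
Ev 11: PC=5 idx=1 pred=N actual=N -> ctr[1]=0
Ev 12: PC=5 idx=1 pred=N actual=T -> ctr[1]=1

Answer: 1 1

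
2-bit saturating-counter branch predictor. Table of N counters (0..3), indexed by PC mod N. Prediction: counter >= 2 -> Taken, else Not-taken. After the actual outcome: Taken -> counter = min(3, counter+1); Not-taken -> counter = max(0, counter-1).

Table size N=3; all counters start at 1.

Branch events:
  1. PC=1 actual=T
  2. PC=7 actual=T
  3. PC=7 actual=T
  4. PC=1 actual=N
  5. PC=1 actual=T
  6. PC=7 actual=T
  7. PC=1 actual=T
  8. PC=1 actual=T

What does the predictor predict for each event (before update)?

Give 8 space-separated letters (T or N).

Ev 1: PC=1 idx=1 pred=N actual=T -> ctr[1]=2
Ev 2: PC=7 idx=1 pred=T actual=T -> ctr[1]=3
Ev 3: PC=7 idx=1 pred=T actual=T -> ctr[1]=3
Ev 4: PC=1 idx=1 pred=T actual=N -> ctr[1]=2
Ev 5: PC=1 idx=1 pred=T actual=T -> ctr[1]=3
Ev 6: PC=7 idx=1 pred=T actual=T -> ctr[1]=3
Ev 7: PC=1 idx=1 pred=T actual=T -> ctr[1]=3
Ev 8: PC=1 idx=1 pred=T actual=T -> ctr[1]=3

Answer: N T T T T T T T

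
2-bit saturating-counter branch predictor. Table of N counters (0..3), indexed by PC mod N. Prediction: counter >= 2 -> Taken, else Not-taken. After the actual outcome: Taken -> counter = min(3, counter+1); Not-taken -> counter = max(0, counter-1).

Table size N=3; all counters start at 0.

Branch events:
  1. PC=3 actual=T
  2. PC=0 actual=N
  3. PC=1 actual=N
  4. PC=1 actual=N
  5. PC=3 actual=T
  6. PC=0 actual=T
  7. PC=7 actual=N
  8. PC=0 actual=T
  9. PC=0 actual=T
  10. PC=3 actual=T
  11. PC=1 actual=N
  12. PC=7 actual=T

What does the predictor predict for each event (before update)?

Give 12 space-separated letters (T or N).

Answer: N N N N N N N T T T N N

Derivation:
Ev 1: PC=3 idx=0 pred=N actual=T -> ctr[0]=1
Ev 2: PC=0 idx=0 pred=N actual=N -> ctr[0]=0
Ev 3: PC=1 idx=1 pred=N actual=N -> ctr[1]=0
Ev 4: PC=1 idx=1 pred=N actual=N -> ctr[1]=0
Ev 5: PC=3 idx=0 pred=N actual=T -> ctr[0]=1
Ev 6: PC=0 idx=0 pred=N actual=T -> ctr[0]=2
Ev 7: PC=7 idx=1 pred=N actual=N -> ctr[1]=0
Ev 8: PC=0 idx=0 pred=T actual=T -> ctr[0]=3
Ev 9: PC=0 idx=0 pred=T actual=T -> ctr[0]=3
Ev 10: PC=3 idx=0 pred=T actual=T -> ctr[0]=3
Ev 11: PC=1 idx=1 pred=N actual=N -> ctr[1]=0
Ev 12: PC=7 idx=1 pred=N actual=T -> ctr[1]=1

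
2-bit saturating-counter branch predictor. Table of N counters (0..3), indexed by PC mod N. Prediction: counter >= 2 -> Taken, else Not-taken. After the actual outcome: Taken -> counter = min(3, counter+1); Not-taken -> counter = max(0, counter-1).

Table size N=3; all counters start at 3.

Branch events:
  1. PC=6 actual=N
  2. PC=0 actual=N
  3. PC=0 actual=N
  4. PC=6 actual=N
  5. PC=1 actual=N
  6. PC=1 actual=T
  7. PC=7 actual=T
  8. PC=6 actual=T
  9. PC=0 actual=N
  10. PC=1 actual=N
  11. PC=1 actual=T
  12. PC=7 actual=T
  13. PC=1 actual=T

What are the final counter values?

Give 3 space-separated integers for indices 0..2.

Answer: 0 3 3

Derivation:
Ev 1: PC=6 idx=0 pred=T actual=N -> ctr[0]=2
Ev 2: PC=0 idx=0 pred=T actual=N -> ctr[0]=1
Ev 3: PC=0 idx=0 pred=N actual=N -> ctr[0]=0
Ev 4: PC=6 idx=0 pred=N actual=N -> ctr[0]=0
Ev 5: PC=1 idx=1 pred=T actual=N -> ctr[1]=2
Ev 6: PC=1 idx=1 pred=T actual=T -> ctr[1]=3
Ev 7: PC=7 idx=1 pred=T actual=T -> ctr[1]=3
Ev 8: PC=6 idx=0 pred=N actual=T -> ctr[0]=1
Ev 9: PC=0 idx=0 pred=N actual=N -> ctr[0]=0
Ev 10: PC=1 idx=1 pred=T actual=N -> ctr[1]=2
Ev 11: PC=1 idx=1 pred=T actual=T -> ctr[1]=3
Ev 12: PC=7 idx=1 pred=T actual=T -> ctr[1]=3
Ev 13: PC=1 idx=1 pred=T actual=T -> ctr[1]=3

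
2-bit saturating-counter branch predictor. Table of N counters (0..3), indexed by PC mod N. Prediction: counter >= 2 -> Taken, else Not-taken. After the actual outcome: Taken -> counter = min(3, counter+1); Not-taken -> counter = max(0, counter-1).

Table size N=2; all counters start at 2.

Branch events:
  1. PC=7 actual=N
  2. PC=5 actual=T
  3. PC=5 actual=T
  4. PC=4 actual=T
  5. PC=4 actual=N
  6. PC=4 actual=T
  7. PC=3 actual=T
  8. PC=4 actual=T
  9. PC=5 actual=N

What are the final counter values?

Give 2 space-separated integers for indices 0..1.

Answer: 3 2

Derivation:
Ev 1: PC=7 idx=1 pred=T actual=N -> ctr[1]=1
Ev 2: PC=5 idx=1 pred=N actual=T -> ctr[1]=2
Ev 3: PC=5 idx=1 pred=T actual=T -> ctr[1]=3
Ev 4: PC=4 idx=0 pred=T actual=T -> ctr[0]=3
Ev 5: PC=4 idx=0 pred=T actual=N -> ctr[0]=2
Ev 6: PC=4 idx=0 pred=T actual=T -> ctr[0]=3
Ev 7: PC=3 idx=1 pred=T actual=T -> ctr[1]=3
Ev 8: PC=4 idx=0 pred=T actual=T -> ctr[0]=3
Ev 9: PC=5 idx=1 pred=T actual=N -> ctr[1]=2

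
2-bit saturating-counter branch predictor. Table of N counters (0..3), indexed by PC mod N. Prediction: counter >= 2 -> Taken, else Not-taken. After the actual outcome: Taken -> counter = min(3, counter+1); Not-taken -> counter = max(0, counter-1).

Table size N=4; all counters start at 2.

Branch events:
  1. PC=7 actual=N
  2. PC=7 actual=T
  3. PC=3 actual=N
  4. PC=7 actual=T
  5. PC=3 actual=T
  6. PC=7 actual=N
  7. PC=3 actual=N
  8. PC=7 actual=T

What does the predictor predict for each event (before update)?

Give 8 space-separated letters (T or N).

Ev 1: PC=7 idx=3 pred=T actual=N -> ctr[3]=1
Ev 2: PC=7 idx=3 pred=N actual=T -> ctr[3]=2
Ev 3: PC=3 idx=3 pred=T actual=N -> ctr[3]=1
Ev 4: PC=7 idx=3 pred=N actual=T -> ctr[3]=2
Ev 5: PC=3 idx=3 pred=T actual=T -> ctr[3]=3
Ev 6: PC=7 idx=3 pred=T actual=N -> ctr[3]=2
Ev 7: PC=3 idx=3 pred=T actual=N -> ctr[3]=1
Ev 8: PC=7 idx=3 pred=N actual=T -> ctr[3]=2

Answer: T N T N T T T N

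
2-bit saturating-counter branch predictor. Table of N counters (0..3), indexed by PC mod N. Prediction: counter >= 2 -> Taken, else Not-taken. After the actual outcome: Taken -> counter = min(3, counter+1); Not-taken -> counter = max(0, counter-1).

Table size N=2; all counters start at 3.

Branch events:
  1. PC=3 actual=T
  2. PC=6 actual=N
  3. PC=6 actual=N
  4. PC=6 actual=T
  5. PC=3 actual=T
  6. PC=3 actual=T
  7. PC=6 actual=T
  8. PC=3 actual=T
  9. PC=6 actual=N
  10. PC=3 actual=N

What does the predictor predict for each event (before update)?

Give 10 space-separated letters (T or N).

Answer: T T T N T T T T T T

Derivation:
Ev 1: PC=3 idx=1 pred=T actual=T -> ctr[1]=3
Ev 2: PC=6 idx=0 pred=T actual=N -> ctr[0]=2
Ev 3: PC=6 idx=0 pred=T actual=N -> ctr[0]=1
Ev 4: PC=6 idx=0 pred=N actual=T -> ctr[0]=2
Ev 5: PC=3 idx=1 pred=T actual=T -> ctr[1]=3
Ev 6: PC=3 idx=1 pred=T actual=T -> ctr[1]=3
Ev 7: PC=6 idx=0 pred=T actual=T -> ctr[0]=3
Ev 8: PC=3 idx=1 pred=T actual=T -> ctr[1]=3
Ev 9: PC=6 idx=0 pred=T actual=N -> ctr[0]=2
Ev 10: PC=3 idx=1 pred=T actual=N -> ctr[1]=2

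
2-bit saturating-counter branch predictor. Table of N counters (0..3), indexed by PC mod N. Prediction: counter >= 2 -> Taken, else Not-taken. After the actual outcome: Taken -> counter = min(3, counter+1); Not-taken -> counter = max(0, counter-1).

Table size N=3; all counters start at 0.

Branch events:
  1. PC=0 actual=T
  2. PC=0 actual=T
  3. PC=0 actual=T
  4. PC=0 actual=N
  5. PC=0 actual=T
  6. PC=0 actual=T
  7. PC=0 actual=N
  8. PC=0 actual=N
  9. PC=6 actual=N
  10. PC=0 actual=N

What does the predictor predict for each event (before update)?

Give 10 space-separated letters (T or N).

Answer: N N T T T T T T N N

Derivation:
Ev 1: PC=0 idx=0 pred=N actual=T -> ctr[0]=1
Ev 2: PC=0 idx=0 pred=N actual=T -> ctr[0]=2
Ev 3: PC=0 idx=0 pred=T actual=T -> ctr[0]=3
Ev 4: PC=0 idx=0 pred=T actual=N -> ctr[0]=2
Ev 5: PC=0 idx=0 pred=T actual=T -> ctr[0]=3
Ev 6: PC=0 idx=0 pred=T actual=T -> ctr[0]=3
Ev 7: PC=0 idx=0 pred=T actual=N -> ctr[0]=2
Ev 8: PC=0 idx=0 pred=T actual=N -> ctr[0]=1
Ev 9: PC=6 idx=0 pred=N actual=N -> ctr[0]=0
Ev 10: PC=0 idx=0 pred=N actual=N -> ctr[0]=0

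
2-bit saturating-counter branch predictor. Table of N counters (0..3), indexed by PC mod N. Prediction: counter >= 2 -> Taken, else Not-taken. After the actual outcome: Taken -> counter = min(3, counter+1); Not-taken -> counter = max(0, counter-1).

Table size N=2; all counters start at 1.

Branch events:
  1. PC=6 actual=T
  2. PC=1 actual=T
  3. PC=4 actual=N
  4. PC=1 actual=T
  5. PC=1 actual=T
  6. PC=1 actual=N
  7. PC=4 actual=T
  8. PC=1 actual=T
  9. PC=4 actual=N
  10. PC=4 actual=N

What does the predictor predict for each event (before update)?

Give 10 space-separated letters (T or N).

Ev 1: PC=6 idx=0 pred=N actual=T -> ctr[0]=2
Ev 2: PC=1 idx=1 pred=N actual=T -> ctr[1]=2
Ev 3: PC=4 idx=0 pred=T actual=N -> ctr[0]=1
Ev 4: PC=1 idx=1 pred=T actual=T -> ctr[1]=3
Ev 5: PC=1 idx=1 pred=T actual=T -> ctr[1]=3
Ev 6: PC=1 idx=1 pred=T actual=N -> ctr[1]=2
Ev 7: PC=4 idx=0 pred=N actual=T -> ctr[0]=2
Ev 8: PC=1 idx=1 pred=T actual=T -> ctr[1]=3
Ev 9: PC=4 idx=0 pred=T actual=N -> ctr[0]=1
Ev 10: PC=4 idx=0 pred=N actual=N -> ctr[0]=0

Answer: N N T T T T N T T N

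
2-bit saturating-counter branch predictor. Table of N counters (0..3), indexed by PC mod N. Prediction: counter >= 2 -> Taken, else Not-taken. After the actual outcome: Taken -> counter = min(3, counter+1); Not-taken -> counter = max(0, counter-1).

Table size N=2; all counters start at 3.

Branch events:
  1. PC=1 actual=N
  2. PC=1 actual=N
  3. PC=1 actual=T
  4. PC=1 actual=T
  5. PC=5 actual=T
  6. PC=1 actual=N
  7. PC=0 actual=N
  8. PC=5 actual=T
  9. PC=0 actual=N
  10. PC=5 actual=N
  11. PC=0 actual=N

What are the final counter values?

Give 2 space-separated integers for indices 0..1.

Ev 1: PC=1 idx=1 pred=T actual=N -> ctr[1]=2
Ev 2: PC=1 idx=1 pred=T actual=N -> ctr[1]=1
Ev 3: PC=1 idx=1 pred=N actual=T -> ctr[1]=2
Ev 4: PC=1 idx=1 pred=T actual=T -> ctr[1]=3
Ev 5: PC=5 idx=1 pred=T actual=T -> ctr[1]=3
Ev 6: PC=1 idx=1 pred=T actual=N -> ctr[1]=2
Ev 7: PC=0 idx=0 pred=T actual=N -> ctr[0]=2
Ev 8: PC=5 idx=1 pred=T actual=T -> ctr[1]=3
Ev 9: PC=0 idx=0 pred=T actual=N -> ctr[0]=1
Ev 10: PC=5 idx=1 pred=T actual=N -> ctr[1]=2
Ev 11: PC=0 idx=0 pred=N actual=N -> ctr[0]=0

Answer: 0 2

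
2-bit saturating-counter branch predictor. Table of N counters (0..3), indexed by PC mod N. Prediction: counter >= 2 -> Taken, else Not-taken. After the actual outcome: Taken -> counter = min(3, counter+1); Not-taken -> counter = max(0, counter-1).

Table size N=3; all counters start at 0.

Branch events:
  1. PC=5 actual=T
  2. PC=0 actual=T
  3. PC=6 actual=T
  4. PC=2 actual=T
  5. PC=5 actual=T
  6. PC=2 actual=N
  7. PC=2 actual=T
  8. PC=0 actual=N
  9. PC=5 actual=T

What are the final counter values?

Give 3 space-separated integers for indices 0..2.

Answer: 1 0 3

Derivation:
Ev 1: PC=5 idx=2 pred=N actual=T -> ctr[2]=1
Ev 2: PC=0 idx=0 pred=N actual=T -> ctr[0]=1
Ev 3: PC=6 idx=0 pred=N actual=T -> ctr[0]=2
Ev 4: PC=2 idx=2 pred=N actual=T -> ctr[2]=2
Ev 5: PC=5 idx=2 pred=T actual=T -> ctr[2]=3
Ev 6: PC=2 idx=2 pred=T actual=N -> ctr[2]=2
Ev 7: PC=2 idx=2 pred=T actual=T -> ctr[2]=3
Ev 8: PC=0 idx=0 pred=T actual=N -> ctr[0]=1
Ev 9: PC=5 idx=2 pred=T actual=T -> ctr[2]=3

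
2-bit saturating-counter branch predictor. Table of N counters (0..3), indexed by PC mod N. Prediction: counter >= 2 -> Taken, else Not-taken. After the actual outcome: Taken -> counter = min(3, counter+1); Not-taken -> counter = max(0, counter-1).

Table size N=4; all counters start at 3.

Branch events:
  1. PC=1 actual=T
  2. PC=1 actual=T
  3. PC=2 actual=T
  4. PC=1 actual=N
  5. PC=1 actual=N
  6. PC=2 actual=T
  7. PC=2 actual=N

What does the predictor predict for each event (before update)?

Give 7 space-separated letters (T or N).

Answer: T T T T T T T

Derivation:
Ev 1: PC=1 idx=1 pred=T actual=T -> ctr[1]=3
Ev 2: PC=1 idx=1 pred=T actual=T -> ctr[1]=3
Ev 3: PC=2 idx=2 pred=T actual=T -> ctr[2]=3
Ev 4: PC=1 idx=1 pred=T actual=N -> ctr[1]=2
Ev 5: PC=1 idx=1 pred=T actual=N -> ctr[1]=1
Ev 6: PC=2 idx=2 pred=T actual=T -> ctr[2]=3
Ev 7: PC=2 idx=2 pred=T actual=N -> ctr[2]=2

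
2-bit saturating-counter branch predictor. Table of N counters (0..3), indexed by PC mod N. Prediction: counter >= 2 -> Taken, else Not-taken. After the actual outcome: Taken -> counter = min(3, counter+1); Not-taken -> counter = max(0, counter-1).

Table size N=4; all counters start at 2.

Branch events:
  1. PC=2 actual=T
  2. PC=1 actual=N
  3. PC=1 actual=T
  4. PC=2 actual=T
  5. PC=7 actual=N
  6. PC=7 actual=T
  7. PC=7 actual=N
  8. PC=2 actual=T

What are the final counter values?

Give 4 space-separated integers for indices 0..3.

Ev 1: PC=2 idx=2 pred=T actual=T -> ctr[2]=3
Ev 2: PC=1 idx=1 pred=T actual=N -> ctr[1]=1
Ev 3: PC=1 idx=1 pred=N actual=T -> ctr[1]=2
Ev 4: PC=2 idx=2 pred=T actual=T -> ctr[2]=3
Ev 5: PC=7 idx=3 pred=T actual=N -> ctr[3]=1
Ev 6: PC=7 idx=3 pred=N actual=T -> ctr[3]=2
Ev 7: PC=7 idx=3 pred=T actual=N -> ctr[3]=1
Ev 8: PC=2 idx=2 pred=T actual=T -> ctr[2]=3

Answer: 2 2 3 1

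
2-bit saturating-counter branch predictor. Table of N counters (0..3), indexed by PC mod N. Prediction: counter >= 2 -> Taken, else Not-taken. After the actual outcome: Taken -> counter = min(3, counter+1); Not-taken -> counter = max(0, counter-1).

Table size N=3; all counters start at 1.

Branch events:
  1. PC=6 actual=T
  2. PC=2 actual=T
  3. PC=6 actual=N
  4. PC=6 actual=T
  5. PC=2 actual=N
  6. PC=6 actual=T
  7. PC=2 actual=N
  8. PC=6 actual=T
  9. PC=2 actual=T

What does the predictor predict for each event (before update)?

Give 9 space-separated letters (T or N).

Ev 1: PC=6 idx=0 pred=N actual=T -> ctr[0]=2
Ev 2: PC=2 idx=2 pred=N actual=T -> ctr[2]=2
Ev 3: PC=6 idx=0 pred=T actual=N -> ctr[0]=1
Ev 4: PC=6 idx=0 pred=N actual=T -> ctr[0]=2
Ev 5: PC=2 idx=2 pred=T actual=N -> ctr[2]=1
Ev 6: PC=6 idx=0 pred=T actual=T -> ctr[0]=3
Ev 7: PC=2 idx=2 pred=N actual=N -> ctr[2]=0
Ev 8: PC=6 idx=0 pred=T actual=T -> ctr[0]=3
Ev 9: PC=2 idx=2 pred=N actual=T -> ctr[2]=1

Answer: N N T N T T N T N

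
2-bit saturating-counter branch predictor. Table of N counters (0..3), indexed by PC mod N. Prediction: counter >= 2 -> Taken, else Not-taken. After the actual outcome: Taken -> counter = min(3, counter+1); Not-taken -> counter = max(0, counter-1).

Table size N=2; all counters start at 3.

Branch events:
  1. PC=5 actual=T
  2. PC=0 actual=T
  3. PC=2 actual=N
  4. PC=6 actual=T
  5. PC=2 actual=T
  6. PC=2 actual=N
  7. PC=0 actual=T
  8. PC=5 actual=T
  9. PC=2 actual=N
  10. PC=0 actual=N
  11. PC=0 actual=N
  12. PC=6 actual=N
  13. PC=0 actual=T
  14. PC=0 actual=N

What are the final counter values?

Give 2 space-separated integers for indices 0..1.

Ev 1: PC=5 idx=1 pred=T actual=T -> ctr[1]=3
Ev 2: PC=0 idx=0 pred=T actual=T -> ctr[0]=3
Ev 3: PC=2 idx=0 pred=T actual=N -> ctr[0]=2
Ev 4: PC=6 idx=0 pred=T actual=T -> ctr[0]=3
Ev 5: PC=2 idx=0 pred=T actual=T -> ctr[0]=3
Ev 6: PC=2 idx=0 pred=T actual=N -> ctr[0]=2
Ev 7: PC=0 idx=0 pred=T actual=T -> ctr[0]=3
Ev 8: PC=5 idx=1 pred=T actual=T -> ctr[1]=3
Ev 9: PC=2 idx=0 pred=T actual=N -> ctr[0]=2
Ev 10: PC=0 idx=0 pred=T actual=N -> ctr[0]=1
Ev 11: PC=0 idx=0 pred=N actual=N -> ctr[0]=0
Ev 12: PC=6 idx=0 pred=N actual=N -> ctr[0]=0
Ev 13: PC=0 idx=0 pred=N actual=T -> ctr[0]=1
Ev 14: PC=0 idx=0 pred=N actual=N -> ctr[0]=0

Answer: 0 3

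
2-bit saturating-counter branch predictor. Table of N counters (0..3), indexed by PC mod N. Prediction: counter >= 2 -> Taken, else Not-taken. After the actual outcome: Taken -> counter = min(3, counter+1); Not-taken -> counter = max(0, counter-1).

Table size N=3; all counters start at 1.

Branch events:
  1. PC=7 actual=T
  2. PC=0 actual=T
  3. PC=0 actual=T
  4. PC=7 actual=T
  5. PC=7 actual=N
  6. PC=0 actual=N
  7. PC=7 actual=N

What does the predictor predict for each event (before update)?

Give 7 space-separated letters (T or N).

Answer: N N T T T T T

Derivation:
Ev 1: PC=7 idx=1 pred=N actual=T -> ctr[1]=2
Ev 2: PC=0 idx=0 pred=N actual=T -> ctr[0]=2
Ev 3: PC=0 idx=0 pred=T actual=T -> ctr[0]=3
Ev 4: PC=7 idx=1 pred=T actual=T -> ctr[1]=3
Ev 5: PC=7 idx=1 pred=T actual=N -> ctr[1]=2
Ev 6: PC=0 idx=0 pred=T actual=N -> ctr[0]=2
Ev 7: PC=7 idx=1 pred=T actual=N -> ctr[1]=1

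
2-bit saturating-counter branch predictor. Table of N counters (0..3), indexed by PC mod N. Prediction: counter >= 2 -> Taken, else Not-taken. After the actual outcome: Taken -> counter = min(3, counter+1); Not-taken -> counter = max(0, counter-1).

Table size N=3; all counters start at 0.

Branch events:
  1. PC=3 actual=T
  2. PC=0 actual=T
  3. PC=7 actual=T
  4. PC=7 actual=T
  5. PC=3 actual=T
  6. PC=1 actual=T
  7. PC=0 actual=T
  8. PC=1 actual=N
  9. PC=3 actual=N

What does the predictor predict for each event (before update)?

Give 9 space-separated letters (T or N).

Answer: N N N N T T T T T

Derivation:
Ev 1: PC=3 idx=0 pred=N actual=T -> ctr[0]=1
Ev 2: PC=0 idx=0 pred=N actual=T -> ctr[0]=2
Ev 3: PC=7 idx=1 pred=N actual=T -> ctr[1]=1
Ev 4: PC=7 idx=1 pred=N actual=T -> ctr[1]=2
Ev 5: PC=3 idx=0 pred=T actual=T -> ctr[0]=3
Ev 6: PC=1 idx=1 pred=T actual=T -> ctr[1]=3
Ev 7: PC=0 idx=0 pred=T actual=T -> ctr[0]=3
Ev 8: PC=1 idx=1 pred=T actual=N -> ctr[1]=2
Ev 9: PC=3 idx=0 pred=T actual=N -> ctr[0]=2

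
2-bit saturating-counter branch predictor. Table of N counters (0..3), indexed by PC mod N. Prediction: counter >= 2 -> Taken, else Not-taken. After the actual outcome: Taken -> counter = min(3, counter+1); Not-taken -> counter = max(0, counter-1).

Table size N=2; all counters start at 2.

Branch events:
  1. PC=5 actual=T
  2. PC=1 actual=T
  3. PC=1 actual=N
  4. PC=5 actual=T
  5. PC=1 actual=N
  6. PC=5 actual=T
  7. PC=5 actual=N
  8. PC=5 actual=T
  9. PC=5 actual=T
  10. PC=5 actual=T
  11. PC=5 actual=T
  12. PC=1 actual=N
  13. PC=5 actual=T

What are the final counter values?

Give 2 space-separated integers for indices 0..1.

Ev 1: PC=5 idx=1 pred=T actual=T -> ctr[1]=3
Ev 2: PC=1 idx=1 pred=T actual=T -> ctr[1]=3
Ev 3: PC=1 idx=1 pred=T actual=N -> ctr[1]=2
Ev 4: PC=5 idx=1 pred=T actual=T -> ctr[1]=3
Ev 5: PC=1 idx=1 pred=T actual=N -> ctr[1]=2
Ev 6: PC=5 idx=1 pred=T actual=T -> ctr[1]=3
Ev 7: PC=5 idx=1 pred=T actual=N -> ctr[1]=2
Ev 8: PC=5 idx=1 pred=T actual=T -> ctr[1]=3
Ev 9: PC=5 idx=1 pred=T actual=T -> ctr[1]=3
Ev 10: PC=5 idx=1 pred=T actual=T -> ctr[1]=3
Ev 11: PC=5 idx=1 pred=T actual=T -> ctr[1]=3
Ev 12: PC=1 idx=1 pred=T actual=N -> ctr[1]=2
Ev 13: PC=5 idx=1 pred=T actual=T -> ctr[1]=3

Answer: 2 3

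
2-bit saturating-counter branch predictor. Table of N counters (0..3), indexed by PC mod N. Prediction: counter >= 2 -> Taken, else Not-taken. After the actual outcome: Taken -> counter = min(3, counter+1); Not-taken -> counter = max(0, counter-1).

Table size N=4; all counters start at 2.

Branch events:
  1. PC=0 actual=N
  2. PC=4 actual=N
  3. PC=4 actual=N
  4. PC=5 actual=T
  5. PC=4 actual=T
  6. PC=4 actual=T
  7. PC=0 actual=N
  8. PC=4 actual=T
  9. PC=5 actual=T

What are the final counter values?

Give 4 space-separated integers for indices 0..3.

Answer: 2 3 2 2

Derivation:
Ev 1: PC=0 idx=0 pred=T actual=N -> ctr[0]=1
Ev 2: PC=4 idx=0 pred=N actual=N -> ctr[0]=0
Ev 3: PC=4 idx=0 pred=N actual=N -> ctr[0]=0
Ev 4: PC=5 idx=1 pred=T actual=T -> ctr[1]=3
Ev 5: PC=4 idx=0 pred=N actual=T -> ctr[0]=1
Ev 6: PC=4 idx=0 pred=N actual=T -> ctr[0]=2
Ev 7: PC=0 idx=0 pred=T actual=N -> ctr[0]=1
Ev 8: PC=4 idx=0 pred=N actual=T -> ctr[0]=2
Ev 9: PC=5 idx=1 pred=T actual=T -> ctr[1]=3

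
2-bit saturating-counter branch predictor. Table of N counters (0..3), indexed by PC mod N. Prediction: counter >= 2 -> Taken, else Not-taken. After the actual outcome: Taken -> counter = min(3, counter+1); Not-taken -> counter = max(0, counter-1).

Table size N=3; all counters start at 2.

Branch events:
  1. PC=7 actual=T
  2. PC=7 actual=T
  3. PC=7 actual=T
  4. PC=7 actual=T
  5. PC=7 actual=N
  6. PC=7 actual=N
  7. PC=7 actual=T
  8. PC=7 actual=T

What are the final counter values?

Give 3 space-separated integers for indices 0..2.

Ev 1: PC=7 idx=1 pred=T actual=T -> ctr[1]=3
Ev 2: PC=7 idx=1 pred=T actual=T -> ctr[1]=3
Ev 3: PC=7 idx=1 pred=T actual=T -> ctr[1]=3
Ev 4: PC=7 idx=1 pred=T actual=T -> ctr[1]=3
Ev 5: PC=7 idx=1 pred=T actual=N -> ctr[1]=2
Ev 6: PC=7 idx=1 pred=T actual=N -> ctr[1]=1
Ev 7: PC=7 idx=1 pred=N actual=T -> ctr[1]=2
Ev 8: PC=7 idx=1 pred=T actual=T -> ctr[1]=3

Answer: 2 3 2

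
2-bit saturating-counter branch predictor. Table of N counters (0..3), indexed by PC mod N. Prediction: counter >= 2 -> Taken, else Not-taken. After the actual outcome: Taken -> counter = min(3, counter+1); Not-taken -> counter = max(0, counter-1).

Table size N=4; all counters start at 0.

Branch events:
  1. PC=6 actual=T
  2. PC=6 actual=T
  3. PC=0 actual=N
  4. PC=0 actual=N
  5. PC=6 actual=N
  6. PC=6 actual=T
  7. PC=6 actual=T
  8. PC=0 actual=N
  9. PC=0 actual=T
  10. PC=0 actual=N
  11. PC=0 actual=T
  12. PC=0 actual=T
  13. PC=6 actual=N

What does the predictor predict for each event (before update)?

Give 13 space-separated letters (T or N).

Answer: N N N N T N T N N N N N T

Derivation:
Ev 1: PC=6 idx=2 pred=N actual=T -> ctr[2]=1
Ev 2: PC=6 idx=2 pred=N actual=T -> ctr[2]=2
Ev 3: PC=0 idx=0 pred=N actual=N -> ctr[0]=0
Ev 4: PC=0 idx=0 pred=N actual=N -> ctr[0]=0
Ev 5: PC=6 idx=2 pred=T actual=N -> ctr[2]=1
Ev 6: PC=6 idx=2 pred=N actual=T -> ctr[2]=2
Ev 7: PC=6 idx=2 pred=T actual=T -> ctr[2]=3
Ev 8: PC=0 idx=0 pred=N actual=N -> ctr[0]=0
Ev 9: PC=0 idx=0 pred=N actual=T -> ctr[0]=1
Ev 10: PC=0 idx=0 pred=N actual=N -> ctr[0]=0
Ev 11: PC=0 idx=0 pred=N actual=T -> ctr[0]=1
Ev 12: PC=0 idx=0 pred=N actual=T -> ctr[0]=2
Ev 13: PC=6 idx=2 pred=T actual=N -> ctr[2]=2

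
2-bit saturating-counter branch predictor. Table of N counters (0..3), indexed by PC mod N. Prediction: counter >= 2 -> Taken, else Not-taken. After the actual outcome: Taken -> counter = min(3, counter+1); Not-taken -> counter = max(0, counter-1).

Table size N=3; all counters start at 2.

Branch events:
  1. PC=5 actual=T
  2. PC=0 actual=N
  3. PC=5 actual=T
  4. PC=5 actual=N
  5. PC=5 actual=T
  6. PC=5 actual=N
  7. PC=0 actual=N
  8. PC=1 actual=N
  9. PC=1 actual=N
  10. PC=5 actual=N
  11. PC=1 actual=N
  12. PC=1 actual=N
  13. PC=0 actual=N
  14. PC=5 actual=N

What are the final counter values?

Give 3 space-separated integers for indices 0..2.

Answer: 0 0 0

Derivation:
Ev 1: PC=5 idx=2 pred=T actual=T -> ctr[2]=3
Ev 2: PC=0 idx=0 pred=T actual=N -> ctr[0]=1
Ev 3: PC=5 idx=2 pred=T actual=T -> ctr[2]=3
Ev 4: PC=5 idx=2 pred=T actual=N -> ctr[2]=2
Ev 5: PC=5 idx=2 pred=T actual=T -> ctr[2]=3
Ev 6: PC=5 idx=2 pred=T actual=N -> ctr[2]=2
Ev 7: PC=0 idx=0 pred=N actual=N -> ctr[0]=0
Ev 8: PC=1 idx=1 pred=T actual=N -> ctr[1]=1
Ev 9: PC=1 idx=1 pred=N actual=N -> ctr[1]=0
Ev 10: PC=5 idx=2 pred=T actual=N -> ctr[2]=1
Ev 11: PC=1 idx=1 pred=N actual=N -> ctr[1]=0
Ev 12: PC=1 idx=1 pred=N actual=N -> ctr[1]=0
Ev 13: PC=0 idx=0 pred=N actual=N -> ctr[0]=0
Ev 14: PC=5 idx=2 pred=N actual=N -> ctr[2]=0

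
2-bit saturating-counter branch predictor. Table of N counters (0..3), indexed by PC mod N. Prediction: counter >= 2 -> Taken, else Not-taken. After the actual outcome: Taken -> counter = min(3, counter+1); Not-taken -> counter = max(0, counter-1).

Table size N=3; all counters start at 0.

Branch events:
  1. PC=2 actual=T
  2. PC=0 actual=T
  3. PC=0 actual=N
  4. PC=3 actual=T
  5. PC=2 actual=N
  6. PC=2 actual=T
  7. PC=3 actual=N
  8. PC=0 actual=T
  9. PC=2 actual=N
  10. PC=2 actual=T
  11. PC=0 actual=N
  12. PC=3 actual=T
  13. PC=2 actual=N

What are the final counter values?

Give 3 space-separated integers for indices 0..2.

Ev 1: PC=2 idx=2 pred=N actual=T -> ctr[2]=1
Ev 2: PC=0 idx=0 pred=N actual=T -> ctr[0]=1
Ev 3: PC=0 idx=0 pred=N actual=N -> ctr[0]=0
Ev 4: PC=3 idx=0 pred=N actual=T -> ctr[0]=1
Ev 5: PC=2 idx=2 pred=N actual=N -> ctr[2]=0
Ev 6: PC=2 idx=2 pred=N actual=T -> ctr[2]=1
Ev 7: PC=3 idx=0 pred=N actual=N -> ctr[0]=0
Ev 8: PC=0 idx=0 pred=N actual=T -> ctr[0]=1
Ev 9: PC=2 idx=2 pred=N actual=N -> ctr[2]=0
Ev 10: PC=2 idx=2 pred=N actual=T -> ctr[2]=1
Ev 11: PC=0 idx=0 pred=N actual=N -> ctr[0]=0
Ev 12: PC=3 idx=0 pred=N actual=T -> ctr[0]=1
Ev 13: PC=2 idx=2 pred=N actual=N -> ctr[2]=0

Answer: 1 0 0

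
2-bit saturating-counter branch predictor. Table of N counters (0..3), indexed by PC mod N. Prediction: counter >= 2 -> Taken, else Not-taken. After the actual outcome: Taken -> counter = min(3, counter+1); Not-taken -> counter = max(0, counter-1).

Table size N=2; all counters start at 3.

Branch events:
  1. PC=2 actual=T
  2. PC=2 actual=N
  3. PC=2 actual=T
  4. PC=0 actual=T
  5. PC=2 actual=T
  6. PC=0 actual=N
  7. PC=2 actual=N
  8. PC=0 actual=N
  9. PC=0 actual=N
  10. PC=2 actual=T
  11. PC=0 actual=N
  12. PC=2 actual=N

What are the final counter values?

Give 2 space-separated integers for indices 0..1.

Ev 1: PC=2 idx=0 pred=T actual=T -> ctr[0]=3
Ev 2: PC=2 idx=0 pred=T actual=N -> ctr[0]=2
Ev 3: PC=2 idx=0 pred=T actual=T -> ctr[0]=3
Ev 4: PC=0 idx=0 pred=T actual=T -> ctr[0]=3
Ev 5: PC=2 idx=0 pred=T actual=T -> ctr[0]=3
Ev 6: PC=0 idx=0 pred=T actual=N -> ctr[0]=2
Ev 7: PC=2 idx=0 pred=T actual=N -> ctr[0]=1
Ev 8: PC=0 idx=0 pred=N actual=N -> ctr[0]=0
Ev 9: PC=0 idx=0 pred=N actual=N -> ctr[0]=0
Ev 10: PC=2 idx=0 pred=N actual=T -> ctr[0]=1
Ev 11: PC=0 idx=0 pred=N actual=N -> ctr[0]=0
Ev 12: PC=2 idx=0 pred=N actual=N -> ctr[0]=0

Answer: 0 3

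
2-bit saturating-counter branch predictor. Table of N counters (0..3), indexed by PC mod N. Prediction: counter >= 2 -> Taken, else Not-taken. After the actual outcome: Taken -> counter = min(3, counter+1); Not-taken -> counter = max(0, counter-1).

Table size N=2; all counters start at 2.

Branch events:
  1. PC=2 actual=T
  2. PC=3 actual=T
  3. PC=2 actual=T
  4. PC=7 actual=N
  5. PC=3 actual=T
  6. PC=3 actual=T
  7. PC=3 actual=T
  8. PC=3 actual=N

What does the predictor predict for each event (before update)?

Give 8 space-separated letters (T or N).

Ev 1: PC=2 idx=0 pred=T actual=T -> ctr[0]=3
Ev 2: PC=3 idx=1 pred=T actual=T -> ctr[1]=3
Ev 3: PC=2 idx=0 pred=T actual=T -> ctr[0]=3
Ev 4: PC=7 idx=1 pred=T actual=N -> ctr[1]=2
Ev 5: PC=3 idx=1 pred=T actual=T -> ctr[1]=3
Ev 6: PC=3 idx=1 pred=T actual=T -> ctr[1]=3
Ev 7: PC=3 idx=1 pred=T actual=T -> ctr[1]=3
Ev 8: PC=3 idx=1 pred=T actual=N -> ctr[1]=2

Answer: T T T T T T T T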